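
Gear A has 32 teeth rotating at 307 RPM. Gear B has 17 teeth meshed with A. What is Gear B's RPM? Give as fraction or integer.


Gear ratio: teeth_A * RPM_A = teeth_B * RPM_B
32 * 307 = 17 * RPM_B
9824 = 17 * RPM_B
RPM_B = 9824 / 17
RPM_B = 9824/17

9824/17


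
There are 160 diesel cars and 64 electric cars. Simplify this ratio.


Find GCD(160, 64)
GCD = 32
Divide both by 32: 160/32 = 5, 64/32 = 2
Simplified ratio = 5:2

5:2


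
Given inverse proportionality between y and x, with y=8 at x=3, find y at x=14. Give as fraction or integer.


Inverse proportion: y = k/x
Find k: k = 3 * 8 = 24
Compute y at x=14: y = 24/14
y = 12/7

12/7


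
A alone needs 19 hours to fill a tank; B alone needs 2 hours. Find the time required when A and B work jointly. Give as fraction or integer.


Rate of A = 1/19 job per hour
Rate of B = 1/2 job per hour
Combined rate = 1/19 + 1/2
Find common denominator: (2 + 19)/(19*2) = 21/38
Combined rate = 21/38 job per hour
Time together = 1 / (21/38) = 38/21 hours

38/21


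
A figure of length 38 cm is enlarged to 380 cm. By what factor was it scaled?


Original length = 38 cm
Scaled length = 380 cm
Scale factor = 380 / 38
= 10

10


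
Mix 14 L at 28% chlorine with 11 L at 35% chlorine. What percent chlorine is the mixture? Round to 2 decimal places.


Solute in mixture 1 = 28% of 14 L = 14*28/100 = 98/25 L
Solute in mixture 2 = 35% of 11 L = 11*35/100 = 77/20 L
Total solute = 98/25 + 77/20 = 777/100 L
Total volume = 14 + 11 = 25 L
Final concentration = 777/100/25 * 100 = 31.08%

31.08


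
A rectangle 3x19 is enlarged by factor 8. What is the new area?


Original dimensions: 3 x 19
Enlargement factor = 8
New width = 3 * 8 = 24
New height = 19 * 8 = 152
New area = 24 * 152 = 3648

3648


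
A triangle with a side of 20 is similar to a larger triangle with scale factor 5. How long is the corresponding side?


Similar triangles have proportional sides
Scale factor = 5
Smaller side = 20
Corresponding larger side = 20 * 5
= 100

100


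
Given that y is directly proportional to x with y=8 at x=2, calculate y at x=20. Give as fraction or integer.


Direct proportion: y = kx
Find k: k = 8/2 = 4
Compute y at x=20: y = 4 * 20
y = 80

80


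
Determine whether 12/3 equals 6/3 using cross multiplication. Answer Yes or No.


Cross multiply to check 12/3 = 6/3
Left cross product: 12 * 3 = 36
Right cross product: 3 * 6 = 18
36 != 18
Not equal, so proportions differ => No

No


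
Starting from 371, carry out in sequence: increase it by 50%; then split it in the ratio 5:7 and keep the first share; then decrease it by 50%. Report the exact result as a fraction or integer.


Start with 371.
Step 1: Increase by 50%: 371 * 150/100 = 1113/2
Step 2: Split 5:7, first share = 1113/2 * 5/12 = 1855/8
Step 3: Decrease by 50%: 1855/8 * 50/100 = 1855/16
Final result = 1855/16

1855/16


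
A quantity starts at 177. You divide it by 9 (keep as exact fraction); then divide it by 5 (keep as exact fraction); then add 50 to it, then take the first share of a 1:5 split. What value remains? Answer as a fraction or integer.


Start with 177.
Step 1: Divide by 9: 177 / 9 = 59/3
Step 2: Divide by 5: 59/3 / 5 = 59/15
Step 3: Add 50: 59/15+50=809/15; split 1:5 first = 809/15*1/6 = 809/90
Final result = 809/90

809/90


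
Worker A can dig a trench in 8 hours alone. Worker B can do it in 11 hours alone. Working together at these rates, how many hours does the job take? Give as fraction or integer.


Rate of A = 1/8 job per hour
Rate of B = 1/11 job per hour
Combined rate = 1/8 + 1/11
Find common denominator: (11 + 8)/(8*11) = 19/88
Combined rate = 19/88 job per hour
Time together = 1 / (19/88) = 88/19 hours

88/19


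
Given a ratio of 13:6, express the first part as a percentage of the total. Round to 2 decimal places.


Total parts = 13 + 6 = 19
First part fraction = 13/19
Percentage = (13/19) * 100
= 0.684211 * 100
= 68.42%

68.42


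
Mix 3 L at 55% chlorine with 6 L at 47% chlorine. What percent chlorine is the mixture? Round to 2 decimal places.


Solute in mixture 1 = 55% of 3 L = 3*55/100 = 33/20 L
Solute in mixture 2 = 47% of 6 L = 6*47/100 = 141/50 L
Total solute = 33/20 + 141/50 = 447/100 L
Total volume = 3 + 6 = 9 L
Final concentration = 447/100/9 * 100 = 49.67%

49.67


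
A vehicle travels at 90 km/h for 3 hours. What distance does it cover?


Using distance = speed * time
Speed = 90 km/h
Time = 3 hours
Distance = 90 * 3
= 270 km

270


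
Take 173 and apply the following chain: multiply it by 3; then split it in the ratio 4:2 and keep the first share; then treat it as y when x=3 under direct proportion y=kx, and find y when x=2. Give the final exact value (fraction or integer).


Start with 173.
Step 1: Multiply by 3: 173 * 3 = 519
Step 2: Split 4:2, first share = 519 * 4/6 = 346
Step 3: Direct prop: k = (346)/3; new y = k*2 = 346*2/3 = 692/3
Final result = 692/3

692/3


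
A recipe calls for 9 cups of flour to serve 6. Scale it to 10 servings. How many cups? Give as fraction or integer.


Original: 9 cups for 6 servings
Target servings = 10
Scaling factor = 10/6
New amount = 9 * 10/6
= 90/6
= 15 cups

15


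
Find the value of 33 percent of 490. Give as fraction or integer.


Compute 33% of 490
Convert percentage: 33% = 33/100
Multiply: 490 * 33/100
= 16170/100
= 1617/10

1617/10


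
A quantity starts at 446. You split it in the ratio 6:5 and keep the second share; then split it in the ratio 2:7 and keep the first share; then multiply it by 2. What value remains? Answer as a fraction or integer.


Start with 446.
Step 1: Split 6:5, second share = 446 * 5/11 = 2230/11
Step 2: Split 2:7, first share = 2230/11 * 2/9 = 4460/99
Step 3: Multiply by 2: 4460/99 * 2 = 8920/99
Final result = 8920/99

8920/99


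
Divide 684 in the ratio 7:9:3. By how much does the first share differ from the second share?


Total parts = 7 + 9 + 3 = 19
Value per part = 684 / 19 = 36
Shares: 7*36=252, 9*36=324, 3*36=108
First share = 252, second share = 324
Difference = |252 - 324| = 72

72


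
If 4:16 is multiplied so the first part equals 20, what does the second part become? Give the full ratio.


Original ratio: 4:16
First term target: 20
Scale factor = 20 / 4 = 5
Multiply second term: 16 * 5 = 80
Equivalent ratio = 20:80

20:80


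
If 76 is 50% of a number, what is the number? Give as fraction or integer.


Given: 76 is 50% of the whole
Set up: 76 = 50/100 * whole
whole = 76 * 100 / 50
whole = 7600 / 50
whole = 152

152


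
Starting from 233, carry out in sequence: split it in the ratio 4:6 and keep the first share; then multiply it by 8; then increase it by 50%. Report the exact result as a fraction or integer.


Start with 233.
Step 1: Split 4:6, first share = 233 * 4/10 = 466/5
Step 2: Multiply by 8: 466/5 * 8 = 3728/5
Step 3: Increase by 50%: 3728/5 * 150/100 = 5592/5
Final result = 5592/5

5592/5


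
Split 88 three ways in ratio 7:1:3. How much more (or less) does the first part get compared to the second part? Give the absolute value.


Total parts = 7 + 1 + 3 = 11
Value per part = 88 / 11 = 8
Shares: 7*8=56, 1*8=8, 3*8=24
First share = 56, second share = 8
Difference = |56 - 8| = 48

48


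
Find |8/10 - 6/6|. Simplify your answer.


Simplify: 8/10 = 4/5 and 6/6 = 1
Find common denominator: LCD = 5
Convert: 4/5 and 5/5
Difference = |4 - 5|/5 = 1/5
Simplified = 1/5

1/5


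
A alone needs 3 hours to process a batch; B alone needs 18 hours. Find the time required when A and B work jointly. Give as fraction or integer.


Rate of A = 1/3 job per hour
Rate of B = 1/18 job per hour
Combined rate = 1/3 + 1/18
Find common denominator: (18 + 3)/(3*18) = 21/54
Combined rate = 7/18 job per hour
Time together = 1 / (7/18) = 18/7 hours

18/7


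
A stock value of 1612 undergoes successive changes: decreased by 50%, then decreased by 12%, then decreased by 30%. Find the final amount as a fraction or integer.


Start: 1612
Step 1: decrease by 50% => multiply by 50/100
  1612 * 50/100 = 806
Step 2: decrease by 12% => multiply by 88/100
  806 * 88/100 = 17732/25
Step 3: decrease by 30% => multiply by 70/100
  17732/25 * 70/100 = 62062/125
Final value = 62062/125

62062/125


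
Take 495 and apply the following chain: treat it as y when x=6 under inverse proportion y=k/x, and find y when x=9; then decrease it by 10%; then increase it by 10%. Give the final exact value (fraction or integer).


Start with 495.
Step 1: Inverse prop: k = (495)*6; new y = k/9 = 495*6/9 = 330
Step 2: Decrease by 10%: 330 * 90/100 = 297
Step 3: Increase by 10%: 297 * 110/100 = 3267/10
Final result = 3267/10

3267/10


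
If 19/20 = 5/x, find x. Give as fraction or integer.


Setting up: 19/20 = 5/x
Cross multiply: 19 * x = 20 * 5
19x = 100
x = 100/19
x = 100/19

100/19


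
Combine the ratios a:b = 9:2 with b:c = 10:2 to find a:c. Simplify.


Given a:b = 9:2 and b:c = 10:2
Make b consistent. Multiply first ratio by 10: a:b = 90:20
Multiply second ratio by 2: b:c = 20:4
Now b = 20 in both, so a:b:c = 90:20:4
Therefore a:c = 90:4
Simplify by GCD: a:c = 45:2

45:2


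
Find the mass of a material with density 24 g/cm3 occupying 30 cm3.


Using mass = density * volume
Density = 24 g/cm3
Volume = 30 cm3
Mass = 24 * 30
= 720 g

720


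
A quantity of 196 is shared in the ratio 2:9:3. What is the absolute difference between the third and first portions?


Total parts = 2 + 9 + 3 = 14
Value per part = 196 / 14 = 14
Shares: 2*14=28, 9*14=126, 3*14=42
Third share = 42, first share = 28
Difference = |42 - 28| = 14

14


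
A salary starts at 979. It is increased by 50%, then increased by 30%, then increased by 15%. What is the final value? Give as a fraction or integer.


Start: 979
Step 1: increase by 50% => multiply by 150/100
  979 * 150/100 = 2937/2
Step 2: increase by 30% => multiply by 130/100
  2937/2 * 130/100 = 38181/20
Step 3: increase by 15% => multiply by 115/100
  38181/20 * 115/100 = 878163/400
Final value = 878163/400

878163/400


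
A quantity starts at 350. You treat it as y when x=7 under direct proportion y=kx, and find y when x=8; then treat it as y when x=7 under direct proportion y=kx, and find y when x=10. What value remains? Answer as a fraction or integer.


Start with 350.
Step 1: Direct prop: k = (350)/7; new y = k*8 = 350*8/7 = 400
Step 2: Direct prop: k = (400)/7; new y = k*10 = 400*10/7 = 4000/7
Final result = 4000/7

4000/7


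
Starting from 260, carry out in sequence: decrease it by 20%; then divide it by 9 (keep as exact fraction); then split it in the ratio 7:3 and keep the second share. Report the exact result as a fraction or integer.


Start with 260.
Step 1: Decrease by 20%: 260 * 80/100 = 208
Step 2: Divide by 9: 208 / 9 = 208/9
Step 3: Split 7:3, second share = 208/9 * 3/10 = 104/15
Final result = 104/15

104/15


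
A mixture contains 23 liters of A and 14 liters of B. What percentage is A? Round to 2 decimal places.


Volume of A = 23 L
Volume of B = 14 L
Total volume = 23 + 14 = 37 L
Percentage of A = (23/37) * 100
= 62.16%

62.16


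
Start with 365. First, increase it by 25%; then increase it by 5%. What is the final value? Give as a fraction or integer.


Start with 365.
Step 1: Increase by 25%: 365 * 125/100 = 1825/4
Step 2: Increase by 5%: 1825/4 * 105/100 = 7665/16
Final result = 7665/16

7665/16


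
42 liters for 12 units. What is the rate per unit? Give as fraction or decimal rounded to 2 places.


Total liters = 42
Number of units = 12
Unit rate = 42 / 12
= 3.50 liters per unit

3.50


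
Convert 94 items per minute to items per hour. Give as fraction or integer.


Converting from per minute to per hour
Rate = 94 items per minute
Multiply by 60: 94 * 60
= 5640 items per hour

5640


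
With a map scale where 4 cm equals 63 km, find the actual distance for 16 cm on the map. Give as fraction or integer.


Map scale: 4 cm = 63 km
Measured distance on map = 16 cm
Set up proportion: 16 * 63 / 4
= 1008 / 4
= 252 km

252


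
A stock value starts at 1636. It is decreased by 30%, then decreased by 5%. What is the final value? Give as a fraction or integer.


Start: 1636
Step 1: decrease by 30% => multiply by 70/100
  1636 * 70/100 = 5726/5
Step 2: decrease by 5% => multiply by 95/100
  5726/5 * 95/100 = 54397/50
Final value = 54397/50

54397/50


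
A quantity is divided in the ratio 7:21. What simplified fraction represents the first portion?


Total parts = 7 + 21 = 28
First part fraction = 7/28
Simplify: 7/28 = 1/4

1/4


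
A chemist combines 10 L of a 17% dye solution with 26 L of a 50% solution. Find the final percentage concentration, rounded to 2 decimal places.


Solute in mixture 1 = 17% of 10 L = 10*17/100 = 17/10 L
Solute in mixture 2 = 50% of 26 L = 26*50/100 = 13 L
Total solute = 17/10 + 13 = 147/10 L
Total volume = 10 + 26 = 36 L
Final concentration = 147/10/36 * 100 = 40.83%

40.83


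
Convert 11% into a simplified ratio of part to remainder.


Part = 11%, Remainder = 89%
Ratio = 11:89
GCD(11, 89) = 1
Simplify: 11:89 = 11:89

11:89


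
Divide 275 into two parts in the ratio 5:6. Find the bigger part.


Total parts = 5 + 6 = 11
Value per part = 275 / 11 = 25
First share = 5 * 25 = 125
Second share = 6 * 25 = 150
Larger share = 150

150


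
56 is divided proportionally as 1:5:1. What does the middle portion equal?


Ratio = 1:5:1
Total parts = 1 + 5 + 1 = 7
Value per part = 56 / 7 = 8
First share = 1 * 8 = 8
Middle share = 5 * 8 = 40
Third share = 1 * 8 = 8

40


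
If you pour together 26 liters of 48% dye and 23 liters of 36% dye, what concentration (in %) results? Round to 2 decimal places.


Solute in mixture 1 = 48% of 26 L = 26*48/100 = 312/25 L
Solute in mixture 2 = 36% of 23 L = 23*36/100 = 207/25 L
Total solute = 312/25 + 207/25 = 519/25 L
Total volume = 26 + 23 = 49 L
Final concentration = 519/25/49 * 100 = 42.37%

42.37


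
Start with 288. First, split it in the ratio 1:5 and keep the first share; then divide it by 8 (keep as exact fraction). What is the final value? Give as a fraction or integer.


Start with 288.
Step 1: Split 1:5, first share = 288 * 1/6 = 48
Step 2: Divide by 8: 48 / 8 = 6
Final result = 6

6


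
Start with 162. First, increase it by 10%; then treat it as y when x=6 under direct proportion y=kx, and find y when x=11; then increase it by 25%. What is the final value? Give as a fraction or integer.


Start with 162.
Step 1: Increase by 10%: 162 * 110/100 = 891/5
Step 2: Direct prop: k = (891/5)/6; new y = k*11 = 891/5*11/6 = 3267/10
Step 3: Increase by 25%: 3267/10 * 125/100 = 3267/8
Final result = 3267/8

3267/8


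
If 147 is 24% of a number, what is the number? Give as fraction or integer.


Given: 147 is 24% of the whole
Set up: 147 = 24/100 * whole
whole = 147 * 100 / 24
whole = 14700 / 24
whole = 1225/2

1225/2


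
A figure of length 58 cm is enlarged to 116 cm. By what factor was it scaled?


Original length = 58 cm
Scaled length = 116 cm
Scale factor = 116 / 58
= 2

2


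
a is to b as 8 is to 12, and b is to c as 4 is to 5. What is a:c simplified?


Given a:b = 8:12 and b:c = 4:5
Make b consistent. Multiply first ratio by 4: a:b = 32:48
Multiply second ratio by 12: b:c = 48:60
Now b = 48 in both, so a:b:c = 32:48:60
Therefore a:c = 32:60
Simplify by GCD: a:c = 8:15

8:15


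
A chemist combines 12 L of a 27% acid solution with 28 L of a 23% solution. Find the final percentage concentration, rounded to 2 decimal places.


Solute in mixture 1 = 27% of 12 L = 12*27/100 = 81/25 L
Solute in mixture 2 = 23% of 28 L = 28*23/100 = 161/25 L
Total solute = 81/25 + 161/25 = 242/25 L
Total volume = 12 + 28 = 40 L
Final concentration = 242/25/40 * 100 = 24.20%

24.20


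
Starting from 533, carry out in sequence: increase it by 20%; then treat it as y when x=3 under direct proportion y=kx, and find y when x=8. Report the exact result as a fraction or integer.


Start with 533.
Step 1: Increase by 20%: 533 * 120/100 = 3198/5
Step 2: Direct prop: k = (3198/5)/3; new y = k*8 = 3198/5*8/3 = 8528/5
Final result = 8528/5

8528/5


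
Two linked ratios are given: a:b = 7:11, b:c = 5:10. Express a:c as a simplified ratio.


Given a:b = 7:11 and b:c = 5:10
Make b consistent. Multiply first ratio by 5: a:b = 35:55
Multiply second ratio by 11: b:c = 55:110
Now b = 55 in both, so a:b:c = 35:55:110
Therefore a:c = 35:110
Simplify by GCD: a:c = 7:22

7:22


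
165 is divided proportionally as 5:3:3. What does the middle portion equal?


Ratio = 5:3:3
Total parts = 5 + 3 + 3 = 11
Value per part = 165 / 11 = 15
First share = 5 * 15 = 75
Middle share = 3 * 15 = 45
Third share = 3 * 15 = 45

45


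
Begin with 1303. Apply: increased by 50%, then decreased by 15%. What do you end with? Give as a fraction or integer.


Start: 1303
Step 1: increase by 50% => multiply by 150/100
  1303 * 150/100 = 3909/2
Step 2: decrease by 15% => multiply by 85/100
  3909/2 * 85/100 = 66453/40
Final value = 66453/40

66453/40


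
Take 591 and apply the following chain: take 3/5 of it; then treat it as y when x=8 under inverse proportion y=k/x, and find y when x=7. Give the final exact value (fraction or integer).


Start with 591.
Step 1: Take 3/5: 591 * 3/5 = 1773/5
Step 2: Inverse prop: k = (1773/5)*8; new y = k/7 = 1773/5*8/7 = 14184/35
Final result = 14184/35

14184/35


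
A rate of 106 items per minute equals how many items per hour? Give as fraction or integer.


Converting from per minute to per hour
Rate = 106 items per minute
Multiply by 60: 106 * 60
= 6360 items per hour

6360


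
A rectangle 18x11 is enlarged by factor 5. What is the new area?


Original dimensions: 18 x 11
Enlargement factor = 5
New width = 18 * 5 = 90
New height = 11 * 5 = 55
New area = 90 * 55 = 4950

4950


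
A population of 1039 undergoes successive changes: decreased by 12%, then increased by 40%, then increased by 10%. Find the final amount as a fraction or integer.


Start: 1039
Step 1: decrease by 12% => multiply by 88/100
  1039 * 88/100 = 22858/25
Step 2: increase by 40% => multiply by 140/100
  22858/25 * 140/100 = 160006/125
Step 3: increase by 10% => multiply by 110/100
  160006/125 * 110/100 = 880033/625
Final value = 880033/625

880033/625


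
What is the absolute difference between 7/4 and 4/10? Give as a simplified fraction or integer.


Simplify: 7/4 = 7/4 and 4/10 = 2/5
Find common denominator: LCD = 20
Convert: 35/20 and 8/20
Difference = |35 - 8|/20 = 27/20
Simplified = 27/20

27/20


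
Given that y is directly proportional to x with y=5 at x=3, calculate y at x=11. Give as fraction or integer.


Direct proportion: y = kx
Find k: k = 5/3 = 5/3
Compute y at x=11: y = 5/3 * 11
y = 55/3

55/3


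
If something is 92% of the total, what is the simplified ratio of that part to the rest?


Part = 92%, Remainder = 8%
Ratio = 92:8
GCD(92, 8) = 4
Simplify: 23:2 = 23:2

23:2


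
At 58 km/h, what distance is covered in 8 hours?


Using distance = speed * time
Speed = 58 km/h
Time = 8 hours
Distance = 58 * 8
= 464 km

464


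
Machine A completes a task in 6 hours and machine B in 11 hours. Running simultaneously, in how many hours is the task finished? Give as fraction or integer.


Rate of A = 1/6 job per hour
Rate of B = 1/11 job per hour
Combined rate = 1/6 + 1/11
Find common denominator: (11 + 6)/(6*11) = 17/66
Combined rate = 17/66 job per hour
Time together = 1 / (17/66) = 66/17 hours

66/17


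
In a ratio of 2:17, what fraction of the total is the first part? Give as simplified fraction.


Total parts = 2 + 17 = 19
First part fraction = 2/19
Simplify: 2/19 = 2/19

2/19


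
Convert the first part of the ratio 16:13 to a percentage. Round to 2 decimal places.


Total parts = 16 + 13 = 29
First part fraction = 16/29
Percentage = (16/29) * 100
= 0.551724 * 100
= 55.17%

55.17


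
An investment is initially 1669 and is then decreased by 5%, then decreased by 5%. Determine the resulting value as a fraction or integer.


Start: 1669
Step 1: decrease by 5% => multiply by 95/100
  1669 * 95/100 = 31711/20
Step 2: decrease by 5% => multiply by 95/100
  31711/20 * 95/100 = 602509/400
Final value = 602509/400

602509/400


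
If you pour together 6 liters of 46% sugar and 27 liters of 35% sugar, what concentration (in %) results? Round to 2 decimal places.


Solute in mixture 1 = 46% of 6 L = 6*46/100 = 69/25 L
Solute in mixture 2 = 35% of 27 L = 27*35/100 = 189/20 L
Total solute = 69/25 + 189/20 = 1221/100 L
Total volume = 6 + 27 = 33 L
Final concentration = 1221/100/33 * 100 = 37.00%

37.00


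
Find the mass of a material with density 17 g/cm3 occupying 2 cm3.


Using mass = density * volume
Density = 17 g/cm3
Volume = 2 cm3
Mass = 17 * 2
= 34 g

34


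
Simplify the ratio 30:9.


Find GCD(30, 9)
GCD = 3
Divide both by 3: 30/3 = 10, 9/3 = 3
Simplified ratio = 10:3

10:3


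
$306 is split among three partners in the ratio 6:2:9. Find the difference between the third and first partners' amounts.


Total parts = 6 + 2 + 9 = 17
Value per part = 306 / 17 = 18
Shares: 6*18=108, 2*18=36, 9*18=162
Third share = 162, first share = 108
Difference = |162 - 108| = 54

54


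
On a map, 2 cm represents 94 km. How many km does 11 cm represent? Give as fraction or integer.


Map scale: 2 cm = 94 km
Measured distance on map = 11 cm
Set up proportion: 11 * 94 / 2
= 1034 / 2
= 517 km

517


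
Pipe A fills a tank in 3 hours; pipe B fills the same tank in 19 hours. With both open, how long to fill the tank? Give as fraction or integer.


Rate of A = 1/3 job per hour
Rate of B = 1/19 job per hour
Combined rate = 1/3 + 1/19
Find common denominator: (19 + 3)/(3*19) = 22/57
Combined rate = 22/57 job per hour
Time together = 1 / (22/57) = 57/22 hours

57/22


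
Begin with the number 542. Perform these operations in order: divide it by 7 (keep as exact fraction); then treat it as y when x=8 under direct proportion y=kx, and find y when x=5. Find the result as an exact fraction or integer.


Start with 542.
Step 1: Divide by 7: 542 / 7 = 542/7
Step 2: Direct prop: k = (542/7)/8; new y = k*5 = 542/7*5/8 = 1355/28
Final result = 1355/28

1355/28


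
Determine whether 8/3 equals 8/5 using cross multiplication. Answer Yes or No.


Cross multiply to check 8/3 = 8/5
Left cross product: 8 * 5 = 40
Right cross product: 3 * 8 = 24
40 != 24
Not equal, so proportions differ => No

No


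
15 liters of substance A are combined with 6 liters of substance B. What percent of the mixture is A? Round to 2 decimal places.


Volume of A = 15 L
Volume of B = 6 L
Total volume = 15 + 6 = 21 L
Percentage of A = (15/21) * 100
= 71.43%

71.43


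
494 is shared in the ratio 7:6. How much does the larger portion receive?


Total parts = 7 + 6 = 13
Value per part = 494 / 13 = 38
First share = 7 * 38 = 266
Second share = 6 * 38 = 228
Larger share = 266

266


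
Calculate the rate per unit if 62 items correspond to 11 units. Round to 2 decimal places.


Total items = 62
Number of units = 11
Unit rate = 62 / 11
= 5.64 items per unit

5.64


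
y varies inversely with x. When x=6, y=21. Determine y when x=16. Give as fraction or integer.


Inverse proportion: y = k/x
Find k: k = 6 * 21 = 126
Compute y at x=16: y = 126/16
y = 63/8

63/8


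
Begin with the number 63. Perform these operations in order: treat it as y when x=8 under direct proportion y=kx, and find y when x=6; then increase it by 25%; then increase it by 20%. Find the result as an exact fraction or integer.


Start with 63.
Step 1: Direct prop: k = (63)/8; new y = k*6 = 63*6/8 = 189/4
Step 2: Increase by 25%: 189/4 * 125/100 = 945/16
Step 3: Increase by 20%: 945/16 * 120/100 = 567/8
Final result = 567/8

567/8


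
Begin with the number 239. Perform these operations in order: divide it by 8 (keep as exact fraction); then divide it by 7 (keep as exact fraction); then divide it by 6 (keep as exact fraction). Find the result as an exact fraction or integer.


Start with 239.
Step 1: Divide by 8: 239 / 8 = 239/8
Step 2: Divide by 7: 239/8 / 7 = 239/56
Step 3: Divide by 6: 239/56 / 6 = 239/336
Final result = 239/336

239/336


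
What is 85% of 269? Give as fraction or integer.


Compute 85% of 269
Convert percentage: 85% = 85/100
Multiply: 269 * 85/100
= 22865/100
= 4573/20

4573/20


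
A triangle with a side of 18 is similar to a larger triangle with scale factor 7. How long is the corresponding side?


Similar triangles have proportional sides
Scale factor = 7
Smaller side = 18
Corresponding larger side = 18 * 7
= 126

126


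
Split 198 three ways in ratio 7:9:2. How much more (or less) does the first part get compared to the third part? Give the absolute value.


Total parts = 7 + 9 + 2 = 18
Value per part = 198 / 18 = 11
Shares: 7*11=77, 9*11=99, 2*11=22
First share = 77, third share = 22
Difference = |77 - 22| = 55

55


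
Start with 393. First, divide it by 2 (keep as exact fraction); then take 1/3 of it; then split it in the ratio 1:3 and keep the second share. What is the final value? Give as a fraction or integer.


Start with 393.
Step 1: Divide by 2: 393 / 2 = 393/2
Step 2: Take 1/3: 393/2 * 1/3 = 131/2
Step 3: Split 1:3, second share = 131/2 * 3/4 = 393/8
Final result = 393/8

393/8


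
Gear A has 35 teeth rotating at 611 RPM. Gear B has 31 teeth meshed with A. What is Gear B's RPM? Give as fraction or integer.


Gear ratio: teeth_A * RPM_A = teeth_B * RPM_B
35 * 611 = 31 * RPM_B
21385 = 31 * RPM_B
RPM_B = 21385 / 31
RPM_B = 21385/31

21385/31


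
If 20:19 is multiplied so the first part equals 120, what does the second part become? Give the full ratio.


Original ratio: 20:19
First term target: 120
Scale factor = 120 / 20 = 6
Multiply second term: 19 * 6 = 114
Equivalent ratio = 120:114

120:114


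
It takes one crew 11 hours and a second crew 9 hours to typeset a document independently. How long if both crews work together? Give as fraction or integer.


Rate of A = 1/11 job per hour
Rate of B = 1/9 job per hour
Combined rate = 1/11 + 1/9
Find common denominator: (9 + 11)/(11*9) = 20/99
Combined rate = 20/99 job per hour
Time together = 1 / (20/99) = 99/20 hours

99/20


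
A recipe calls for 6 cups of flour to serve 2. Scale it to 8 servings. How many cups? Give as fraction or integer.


Original: 6 cups for 2 servings
Target servings = 8
Scaling factor = 8/2
New amount = 6 * 8/2
= 48/2
= 24 cups

24


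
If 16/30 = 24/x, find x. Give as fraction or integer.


Setting up: 16/30 = 24/x
Cross multiply: 16 * x = 30 * 24
16x = 720
x = 720/16
x = 45

45


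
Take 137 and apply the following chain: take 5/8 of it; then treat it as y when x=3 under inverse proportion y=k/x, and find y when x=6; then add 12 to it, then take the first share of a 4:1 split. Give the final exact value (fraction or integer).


Start with 137.
Step 1: Take 5/8: 137 * 5/8 = 685/8
Step 2: Inverse prop: k = (685/8)*3; new y = k/6 = 685/8*3/6 = 685/16
Step 3: Add 12: 685/16+12=877/16; split 4:1 first = 877/16*4/5 = 877/20
Final result = 877/20

877/20


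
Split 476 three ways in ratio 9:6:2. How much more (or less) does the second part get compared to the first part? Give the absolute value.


Total parts = 9 + 6 + 2 = 17
Value per part = 476 / 17 = 28
Shares: 9*28=252, 6*28=168, 2*28=56
Second share = 168, first share = 252
Difference = |168 - 252| = 84

84


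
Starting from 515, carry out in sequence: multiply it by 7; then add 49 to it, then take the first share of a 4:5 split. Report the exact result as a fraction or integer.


Start with 515.
Step 1: Multiply by 7: 515 * 7 = 3605
Step 2: Add 49: 3605+49=3654; split 4:5 first = 3654*4/9 = 1624
Final result = 1624

1624


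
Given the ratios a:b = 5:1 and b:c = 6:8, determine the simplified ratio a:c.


Given a:b = 5:1 and b:c = 6:8
Make b consistent. Multiply first ratio by 6: a:b = 30:6
Multiply second ratio by 1: b:c = 6:8
Now b = 6 in both, so a:b:c = 30:6:8
Therefore a:c = 30:8
Simplify by GCD: a:c = 15:4

15:4


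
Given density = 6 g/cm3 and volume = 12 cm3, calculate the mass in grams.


Using mass = density * volume
Density = 6 g/cm3
Volume = 12 cm3
Mass = 6 * 12
= 72 g

72


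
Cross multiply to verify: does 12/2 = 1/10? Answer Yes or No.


Cross multiply to check 12/2 = 1/10
Left cross product: 12 * 10 = 120
Right cross product: 2 * 1 = 2
120 != 2
Not equal, so proportions differ => No

No


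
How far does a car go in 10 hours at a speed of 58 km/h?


Using distance = speed * time
Speed = 58 km/h
Time = 10 hours
Distance = 58 * 10
= 580 km

580


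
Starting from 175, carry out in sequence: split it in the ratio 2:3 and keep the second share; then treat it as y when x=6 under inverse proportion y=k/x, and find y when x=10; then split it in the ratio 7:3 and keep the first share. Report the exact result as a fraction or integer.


Start with 175.
Step 1: Split 2:3, second share = 175 * 3/5 = 105
Step 2: Inverse prop: k = (105)*6; new y = k/10 = 105*6/10 = 63
Step 3: Split 7:3, first share = 63 * 7/10 = 441/10
Final result = 441/10

441/10


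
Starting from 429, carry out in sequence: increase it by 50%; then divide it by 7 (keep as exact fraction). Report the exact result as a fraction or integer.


Start with 429.
Step 1: Increase by 50%: 429 * 150/100 = 1287/2
Step 2: Divide by 7: 1287/2 / 7 = 1287/14
Final result = 1287/14

1287/14


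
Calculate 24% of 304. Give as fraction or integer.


Compute 24% of 304
Convert percentage: 24% = 24/100
Multiply: 304 * 24/100
= 7296/100
= 1824/25

1824/25


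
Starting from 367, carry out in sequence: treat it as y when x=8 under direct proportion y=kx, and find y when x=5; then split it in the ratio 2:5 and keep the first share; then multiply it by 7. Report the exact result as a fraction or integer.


Start with 367.
Step 1: Direct prop: k = (367)/8; new y = k*5 = 367*5/8 = 1835/8
Step 2: Split 2:5, first share = 1835/8 * 2/7 = 1835/28
Step 3: Multiply by 7: 1835/28 * 7 = 1835/4
Final result = 1835/4

1835/4


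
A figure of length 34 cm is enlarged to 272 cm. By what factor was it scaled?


Original length = 34 cm
Scaled length = 272 cm
Scale factor = 272 / 34
= 8

8


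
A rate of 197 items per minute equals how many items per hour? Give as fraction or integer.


Converting from per minute to per hour
Rate = 197 items per minute
Multiply by 60: 197 * 60
= 11820 items per hour

11820


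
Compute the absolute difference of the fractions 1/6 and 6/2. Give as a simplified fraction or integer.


Simplify: 1/6 = 1/6 and 6/2 = 3
Find common denominator: LCD = 6
Convert: 1/6 and 18/6
Difference = |1 - 18|/6 = 17/6
Simplified = 17/6

17/6


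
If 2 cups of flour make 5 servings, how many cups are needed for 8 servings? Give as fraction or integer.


Original: 2 cups for 5 servings
Target servings = 8
Scaling factor = 8/5
New amount = 2 * 8/5
= 16/5
= 16/5 cups

16/5


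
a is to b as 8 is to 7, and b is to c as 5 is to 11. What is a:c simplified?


Given a:b = 8:7 and b:c = 5:11
Make b consistent. Multiply first ratio by 5: a:b = 40:35
Multiply second ratio by 7: b:c = 35:77
Now b = 35 in both, so a:b:c = 40:35:77
Therefore a:c = 40:77
Simplify by GCD: a:c = 40:77

40:77


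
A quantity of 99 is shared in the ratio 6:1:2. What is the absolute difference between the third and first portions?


Total parts = 6 + 1 + 2 = 9
Value per part = 99 / 9 = 11
Shares: 6*11=66, 1*11=11, 2*11=22
Third share = 22, first share = 66
Difference = |22 - 66| = 44

44


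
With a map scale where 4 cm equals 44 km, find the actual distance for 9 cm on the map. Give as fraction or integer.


Map scale: 4 cm = 44 km
Measured distance on map = 9 cm
Set up proportion: 9 * 44 / 4
= 396 / 4
= 99 km

99


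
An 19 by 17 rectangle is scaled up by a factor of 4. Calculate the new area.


Original dimensions: 19 x 17
Enlargement factor = 4
New width = 19 * 4 = 76
New height = 17 * 4 = 68
New area = 76 * 68 = 5168

5168


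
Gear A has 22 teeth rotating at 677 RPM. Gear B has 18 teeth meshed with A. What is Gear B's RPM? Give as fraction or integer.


Gear ratio: teeth_A * RPM_A = teeth_B * RPM_B
22 * 677 = 18 * RPM_B
14894 = 18 * RPM_B
RPM_B = 14894 / 18
RPM_B = 7447/9

7447/9


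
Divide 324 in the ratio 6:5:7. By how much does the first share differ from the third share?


Total parts = 6 + 5 + 7 = 18
Value per part = 324 / 18 = 18
Shares: 6*18=108, 5*18=90, 7*18=126
First share = 108, third share = 126
Difference = |108 - 126| = 18

18


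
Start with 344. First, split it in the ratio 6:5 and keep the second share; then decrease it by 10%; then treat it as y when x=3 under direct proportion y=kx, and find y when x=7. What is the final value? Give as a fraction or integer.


Start with 344.
Step 1: Split 6:5, second share = 344 * 5/11 = 1720/11
Step 2: Decrease by 10%: 1720/11 * 90/100 = 1548/11
Step 3: Direct prop: k = (1548/11)/3; new y = k*7 = 1548/11*7/3 = 3612/11
Final result = 3612/11

3612/11


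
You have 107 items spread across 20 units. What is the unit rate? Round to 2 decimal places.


Total items = 107
Number of units = 20
Unit rate = 107 / 20
= 5.35 items per unit

5.35


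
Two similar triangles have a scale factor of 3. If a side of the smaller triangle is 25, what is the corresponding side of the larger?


Similar triangles have proportional sides
Scale factor = 3
Smaller side = 25
Corresponding larger side = 25 * 3
= 75

75


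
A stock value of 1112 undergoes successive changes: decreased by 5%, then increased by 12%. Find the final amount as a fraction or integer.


Start: 1112
Step 1: decrease by 5% => multiply by 95/100
  1112 * 95/100 = 5282/5
Step 2: increase by 12% => multiply by 112/100
  5282/5 * 112/100 = 147896/125
Final value = 147896/125

147896/125


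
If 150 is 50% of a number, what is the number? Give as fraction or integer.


Given: 150 is 50% of the whole
Set up: 150 = 50/100 * whole
whole = 150 * 100 / 50
whole = 15000 / 50
whole = 300

300


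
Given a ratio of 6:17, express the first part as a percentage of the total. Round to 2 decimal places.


Total parts = 6 + 17 = 23
First part fraction = 6/23
Percentage = (6/23) * 100
= 0.26087 * 100
= 26.09%

26.09


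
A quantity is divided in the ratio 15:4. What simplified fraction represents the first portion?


Total parts = 15 + 4 = 19
First part fraction = 15/19
Simplify: 15/19 = 15/19

15/19


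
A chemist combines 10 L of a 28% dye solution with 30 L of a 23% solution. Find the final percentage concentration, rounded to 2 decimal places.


Solute in mixture 1 = 28% of 10 L = 10*28/100 = 14/5 L
Solute in mixture 2 = 23% of 30 L = 30*23/100 = 69/10 L
Total solute = 14/5 + 69/10 = 97/10 L
Total volume = 10 + 30 = 40 L
Final concentration = 97/10/40 * 100 = 24.25%

24.25


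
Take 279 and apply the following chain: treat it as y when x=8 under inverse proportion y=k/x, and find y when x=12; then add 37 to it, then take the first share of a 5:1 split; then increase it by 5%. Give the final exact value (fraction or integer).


Start with 279.
Step 1: Inverse prop: k = (279)*8; new y = k/12 = 279*8/12 = 186
Step 2: Add 37: 186+37=223; split 5:1 first = 223*5/6 = 1115/6
Step 3: Increase by 5%: 1115/6 * 105/100 = 1561/8
Final result = 1561/8

1561/8


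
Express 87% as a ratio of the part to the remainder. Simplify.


Part = 87%, Remainder = 13%
Ratio = 87:13
GCD(87, 13) = 1
Simplify: 87:13 = 87:13

87:13


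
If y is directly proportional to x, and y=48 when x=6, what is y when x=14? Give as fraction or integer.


Direct proportion: y = kx
Find k: k = 48/6 = 8
Compute y at x=14: y = 8 * 14
y = 112

112


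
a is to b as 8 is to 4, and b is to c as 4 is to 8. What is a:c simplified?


Given a:b = 8:4 and b:c = 4:8
Make b consistent. Multiply first ratio by 4: a:b = 32:16
Multiply second ratio by 4: b:c = 16:32
Now b = 16 in both, so a:b:c = 32:16:32
Therefore a:c = 32:32
Simplify by GCD: a:c = 1:1

1:1


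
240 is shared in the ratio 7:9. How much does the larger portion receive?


Total parts = 7 + 9 = 16
Value per part = 240 / 16 = 15
First share = 7 * 15 = 105
Second share = 9 * 15 = 135
Larger share = 135

135


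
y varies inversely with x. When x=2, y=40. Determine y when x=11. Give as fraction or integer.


Inverse proportion: y = k/x
Find k: k = 2 * 40 = 80
Compute y at x=11: y = 80/11
y = 80/11

80/11


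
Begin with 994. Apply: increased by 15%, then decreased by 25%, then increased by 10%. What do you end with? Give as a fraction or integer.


Start: 994
Step 1: increase by 15% => multiply by 115/100
  994 * 115/100 = 11431/10
Step 2: decrease by 25% => multiply by 75/100
  11431/10 * 75/100 = 34293/40
Step 3: increase by 10% => multiply by 110/100
  34293/40 * 110/100 = 377223/400
Final value = 377223/400

377223/400


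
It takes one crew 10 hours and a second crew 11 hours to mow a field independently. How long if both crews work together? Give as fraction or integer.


Rate of A = 1/10 job per hour
Rate of B = 1/11 job per hour
Combined rate = 1/10 + 1/11
Find common denominator: (11 + 10)/(10*11) = 21/110
Combined rate = 21/110 job per hour
Time together = 1 / (21/110) = 110/21 hours

110/21


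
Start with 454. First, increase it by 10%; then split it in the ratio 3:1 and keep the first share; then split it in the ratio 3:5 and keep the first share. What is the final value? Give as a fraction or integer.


Start with 454.
Step 1: Increase by 10%: 454 * 110/100 = 2497/5
Step 2: Split 3:1, first share = 2497/5 * 3/4 = 7491/20
Step 3: Split 3:5, first share = 7491/20 * 3/8 = 22473/160
Final result = 22473/160

22473/160


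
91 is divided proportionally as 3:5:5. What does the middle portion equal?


Ratio = 3:5:5
Total parts = 3 + 5 + 5 = 13
Value per part = 91 / 13 = 7
First share = 3 * 7 = 21
Middle share = 5 * 7 = 35
Third share = 5 * 7 = 35

35


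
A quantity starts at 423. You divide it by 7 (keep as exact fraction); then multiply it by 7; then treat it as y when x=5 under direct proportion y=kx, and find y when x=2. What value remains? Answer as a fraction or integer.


Start with 423.
Step 1: Divide by 7: 423 / 7 = 423/7
Step 2: Multiply by 7: 423/7 * 7 = 423
Step 3: Direct prop: k = (423)/5; new y = k*2 = 423*2/5 = 846/5
Final result = 846/5

846/5


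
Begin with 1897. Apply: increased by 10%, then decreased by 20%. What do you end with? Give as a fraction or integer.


Start: 1897
Step 1: increase by 10% => multiply by 110/100
  1897 * 110/100 = 20867/10
Step 2: decrease by 20% => multiply by 80/100
  20867/10 * 80/100 = 41734/25
Final value = 41734/25

41734/25


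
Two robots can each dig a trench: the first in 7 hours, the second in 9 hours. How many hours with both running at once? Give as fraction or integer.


Rate of A = 1/7 job per hour
Rate of B = 1/9 job per hour
Combined rate = 1/7 + 1/9
Find common denominator: (9 + 7)/(7*9) = 16/63
Combined rate = 16/63 job per hour
Time together = 1 / (16/63) = 63/16 hours

63/16


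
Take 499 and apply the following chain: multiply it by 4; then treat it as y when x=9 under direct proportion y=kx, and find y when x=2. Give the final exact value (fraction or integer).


Start with 499.
Step 1: Multiply by 4: 499 * 4 = 1996
Step 2: Direct prop: k = (1996)/9; new y = k*2 = 1996*2/9 = 3992/9
Final result = 3992/9

3992/9


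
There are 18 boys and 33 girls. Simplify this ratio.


Find GCD(18, 33)
GCD = 3
Divide both by 3: 18/3 = 6, 33/3 = 11
Simplified ratio = 6:11

6:11


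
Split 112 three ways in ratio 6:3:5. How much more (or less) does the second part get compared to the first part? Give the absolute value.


Total parts = 6 + 3 + 5 = 14
Value per part = 112 / 14 = 8
Shares: 6*8=48, 3*8=24, 5*8=40
Second share = 24, first share = 48
Difference = |24 - 48| = 24

24
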